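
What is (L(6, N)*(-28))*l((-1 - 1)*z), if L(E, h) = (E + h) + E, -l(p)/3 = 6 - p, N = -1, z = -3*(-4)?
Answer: 27720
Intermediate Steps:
z = 12
l(p) = -18 + 3*p (l(p) = -3*(6 - p) = -18 + 3*p)
L(E, h) = h + 2*E
(L(6, N)*(-28))*l((-1 - 1)*z) = ((-1 + 2*6)*(-28))*(-18 + 3*((-1 - 1)*12)) = ((-1 + 12)*(-28))*(-18 + 3*(-2*12)) = (11*(-28))*(-18 + 3*(-24)) = -308*(-18 - 72) = -308*(-90) = 27720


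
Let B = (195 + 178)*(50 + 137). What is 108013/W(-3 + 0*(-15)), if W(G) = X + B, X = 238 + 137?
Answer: 108013/70126 ≈ 1.5403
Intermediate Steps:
B = 69751 (B = 373*187 = 69751)
X = 375
W(G) = 70126 (W(G) = 375 + 69751 = 70126)
108013/W(-3 + 0*(-15)) = 108013/70126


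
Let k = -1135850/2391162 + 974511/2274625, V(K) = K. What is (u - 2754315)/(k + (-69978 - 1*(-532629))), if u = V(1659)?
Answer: -7485843676179474000/1258178542411496141 ≈ -5.9497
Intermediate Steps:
k = -126709567234/2719498432125 (k = -1135850*1/2391162 + 974511*(1/2274625) = -567925/1195581 + 974511/2274625 = -126709567234/2719498432125 ≈ -0.046593)
u = 1659
(u - 2754315)/(k + (-69978 - 1*(-532629))) = (1659 - 2754315)/(-126709567234/2719498432125 + (-69978 - 1*(-532629))) = -2752656/(-126709567234/2719498432125 + (-69978 + 532629)) = -2752656/(-126709567234/2719498432125 + 462651) = -2752656/1258178542411496141/2719498432125 = -2752656*2719498432125/1258178542411496141 = -7485843676179474000/1258178542411496141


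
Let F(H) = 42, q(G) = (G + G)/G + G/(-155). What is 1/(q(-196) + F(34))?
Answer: 155/7016 ≈ 0.022092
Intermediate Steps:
q(G) = 2 - G/155 (q(G) = (2*G)/G + G*(-1/155) = 2 - G/155)
1/(q(-196) + F(34)) = 1/((2 - 1/155*(-196)) + 42) = 1/((2 + 196/155) + 42) = 1/(506/155 + 42) = 1/(7016/155) = 155/7016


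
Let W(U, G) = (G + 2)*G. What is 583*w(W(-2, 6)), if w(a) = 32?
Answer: 18656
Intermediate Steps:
W(U, G) = G*(2 + G) (W(U, G) = (2 + G)*G = G*(2 + G))
583*w(W(-2, 6)) = 583*32 = 18656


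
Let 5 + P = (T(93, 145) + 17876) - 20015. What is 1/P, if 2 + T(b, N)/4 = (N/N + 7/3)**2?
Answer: -9/18968 ≈ -0.00047448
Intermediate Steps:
T(b, N) = 328/9 (T(b, N) = -8 + 4*(N/N + 7/3)**2 = -8 + 4*(1 + 7*(1/3))**2 = -8 + 4*(1 + 7/3)**2 = -8 + 4*(10/3)**2 = -8 + 4*(100/9) = -8 + 400/9 = 328/9)
P = -18968/9 (P = -5 + ((328/9 + 17876) - 20015) = -5 + (161212/9 - 20015) = -5 - 18923/9 = -18968/9 ≈ -2107.6)
1/P = 1/(-18968/9) = -9/18968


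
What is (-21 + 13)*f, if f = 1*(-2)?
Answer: 16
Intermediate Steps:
f = -2
(-21 + 13)*f = (-21 + 13)*(-2) = -8*(-2) = 16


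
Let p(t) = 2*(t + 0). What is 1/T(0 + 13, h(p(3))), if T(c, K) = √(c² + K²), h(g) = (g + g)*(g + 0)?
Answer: √5353/5353 ≈ 0.013668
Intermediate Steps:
p(t) = 2*t
h(g) = 2*g² (h(g) = (2*g)*g = 2*g²)
T(c, K) = √(K² + c²)
1/T(0 + 13, h(p(3))) = 1/(√((2*(2*3)²)² + (0 + 13)²)) = 1/(√((2*6²)² + 13²)) = 1/(√((2*36)² + 169)) = 1/(√(72² + 169)) = 1/(√(5184 + 169)) = 1/(√5353) = √5353/5353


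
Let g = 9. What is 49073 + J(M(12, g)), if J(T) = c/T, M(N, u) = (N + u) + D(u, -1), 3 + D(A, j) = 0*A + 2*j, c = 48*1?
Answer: 49076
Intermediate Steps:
c = 48
D(A, j) = -3 + 2*j (D(A, j) = -3 + (0*A + 2*j) = -3 + (0 + 2*j) = -3 + 2*j)
M(N, u) = -5 + N + u (M(N, u) = (N + u) + (-3 + 2*(-1)) = (N + u) + (-3 - 2) = (N + u) - 5 = -5 + N + u)
J(T) = 48/T
49073 + J(M(12, g)) = 49073 + 48/(-5 + 12 + 9) = 49073 + 48/16 = 49073 + 48*(1/16) = 49073 + 3 = 49076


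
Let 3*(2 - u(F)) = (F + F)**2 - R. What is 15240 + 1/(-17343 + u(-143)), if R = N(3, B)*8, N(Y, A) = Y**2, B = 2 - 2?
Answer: 2038304277/133747 ≈ 15240.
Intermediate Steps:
B = 0
R = 72 (R = 3**2*8 = 9*8 = 72)
u(F) = 26 - 4*F**2/3 (u(F) = 2 - ((F + F)**2 - 1*72)/3 = 2 - ((2*F)**2 - 72)/3 = 2 - (4*F**2 - 72)/3 = 2 - (-72 + 4*F**2)/3 = 2 + (24 - 4*F**2/3) = 26 - 4*F**2/3)
15240 + 1/(-17343 + u(-143)) = 15240 + 1/(-17343 + (26 - 4/3*(-143)**2)) = 15240 + 1/(-17343 + (26 - 4/3*20449)) = 15240 + 1/(-17343 + (26 - 81796/3)) = 15240 + 1/(-17343 - 81718/3) = 15240 + 1/(-133747/3) = 15240 - 3/133747 = 2038304277/133747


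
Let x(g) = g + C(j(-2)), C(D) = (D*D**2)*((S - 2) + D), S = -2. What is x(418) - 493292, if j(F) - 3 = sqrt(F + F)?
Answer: -492957 - 64*I ≈ -4.9296e+5 - 64.0*I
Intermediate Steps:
j(F) = 3 + sqrt(2)*sqrt(F) (j(F) = 3 + sqrt(F + F) = 3 + sqrt(2*F) = 3 + sqrt(2)*sqrt(F))
C(D) = D**3*(-4 + D) (C(D) = (D*D**2)*((-2 - 2) + D) = D**3*(-4 + D))
x(g) = g + (3 + 2*I)**3*(-1 + 2*I) (x(g) = g + (3 + sqrt(2)*sqrt(-2))**3*(-4 + (3 + sqrt(2)*sqrt(-2))) = g + (3 + sqrt(2)*(I*sqrt(2)))**3*(-4 + (3 + sqrt(2)*(I*sqrt(2)))) = g + (3 + 2*I)**3*(-4 + (3 + 2*I)) = g + (3 + 2*I)**3*(-1 + 2*I))
x(418) - 493292 = (-83 + 418 - 64*I) - 493292 = (335 - 64*I) - 493292 = -492957 - 64*I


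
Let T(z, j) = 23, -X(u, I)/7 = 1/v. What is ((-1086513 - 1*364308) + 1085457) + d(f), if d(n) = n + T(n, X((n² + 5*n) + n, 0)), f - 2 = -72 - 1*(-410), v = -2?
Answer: -365001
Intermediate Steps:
f = 340 (f = 2 + (-72 - 1*(-410)) = 2 + (-72 + 410) = 2 + 338 = 340)
X(u, I) = 7/2 (X(u, I) = -7/(-2) = -7*(-½) = 7/2)
d(n) = 23 + n (d(n) = n + 23 = 23 + n)
((-1086513 - 1*364308) + 1085457) + d(f) = ((-1086513 - 1*364308) + 1085457) + (23 + 340) = ((-1086513 - 364308) + 1085457) + 363 = (-1450821 + 1085457) + 363 = -365364 + 363 = -365001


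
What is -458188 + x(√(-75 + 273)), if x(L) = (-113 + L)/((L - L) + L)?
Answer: -458187 - 113*√22/66 ≈ -4.5820e+5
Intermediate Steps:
x(L) = (-113 + L)/L (x(L) = (-113 + L)/(0 + L) = (-113 + L)/L)
-458188 + x(√(-75 + 273)) = -458188 + (-113 + √(-75 + 273))/(√(-75 + 273)) = -458188 + (-113 + √198)/(√198) = -458188 + (-113 + 3*√22)/((3*√22)) = -458188 + (√22/66)*(-113 + 3*√22) = -458188 + √22*(-113 + 3*√22)/66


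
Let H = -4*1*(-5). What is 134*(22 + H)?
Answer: 5628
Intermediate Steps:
H = 20 (H = -4*(-5) = 20)
134*(22 + H) = 134*(22 + 20) = 134*42 = 5628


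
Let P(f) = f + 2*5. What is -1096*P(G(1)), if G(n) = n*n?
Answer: -12056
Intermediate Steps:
G(n) = n²
P(f) = 10 + f (P(f) = f + 10 = 10 + f)
-1096*P(G(1)) = -1096*(10 + 1²) = -1096*(10 + 1) = -1096*11 = -12056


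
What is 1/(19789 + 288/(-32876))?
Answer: 8219/162645719 ≈ 5.0533e-5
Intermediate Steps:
1/(19789 + 288/(-32876)) = 1/(19789 + 288*(-1/32876)) = 1/(19789 - 72/8219) = 1/(162645719/8219) = 8219/162645719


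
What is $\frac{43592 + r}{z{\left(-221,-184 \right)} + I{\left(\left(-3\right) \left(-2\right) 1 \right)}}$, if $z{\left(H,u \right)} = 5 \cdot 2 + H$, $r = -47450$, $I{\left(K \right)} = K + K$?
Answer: $\frac{3858}{199} \approx 19.387$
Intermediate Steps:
$I{\left(K \right)} = 2 K$
$z{\left(H,u \right)} = 10 + H$
$\frac{43592 + r}{z{\left(-221,-184 \right)} + I{\left(\left(-3\right) \left(-2\right) 1 \right)}} = \frac{43592 - 47450}{\left(10 - 221\right) + 2 \left(-3\right) \left(-2\right) 1} = - \frac{3858}{-211 + 2 \cdot 6 \cdot 1} = - \frac{3858}{-211 + 2 \cdot 6} = - \frac{3858}{-211 + 12} = - \frac{3858}{-199} = \left(-3858\right) \left(- \frac{1}{199}\right) = \frac{3858}{199}$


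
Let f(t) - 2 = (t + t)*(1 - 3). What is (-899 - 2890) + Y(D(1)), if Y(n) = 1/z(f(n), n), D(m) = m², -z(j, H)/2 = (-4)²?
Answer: -121249/32 ≈ -3789.0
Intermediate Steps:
f(t) = 2 - 4*t (f(t) = 2 + (t + t)*(1 - 3) = 2 + (2*t)*(-2) = 2 - 4*t)
z(j, H) = -32 (z(j, H) = -2*(-4)² = -2*16 = -32)
Y(n) = -1/32 (Y(n) = 1/(-32) = -1/32)
(-899 - 2890) + Y(D(1)) = (-899 - 2890) - 1/32 = -3789 - 1/32 = -121249/32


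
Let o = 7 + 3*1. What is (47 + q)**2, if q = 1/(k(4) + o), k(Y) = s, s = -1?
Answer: 179776/81 ≈ 2219.5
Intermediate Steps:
o = 10 (o = 7 + 3 = 10)
k(Y) = -1
q = 1/9 (q = 1/(-1 + 10) = 1/9 ≈ 0.11111)
(47 + q)**2 = (47 + 1/9)**2 = (424/9)**2 = 179776/81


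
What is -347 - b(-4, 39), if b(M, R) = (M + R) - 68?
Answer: -314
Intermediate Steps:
b(M, R) = -68 + M + R
-347 - b(-4, 39) = -347 - (-68 - 4 + 39) = -347 - 1*(-33) = -347 + 33 = -314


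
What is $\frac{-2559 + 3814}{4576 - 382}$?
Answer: $\frac{1255}{4194} \approx 0.29924$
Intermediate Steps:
$\frac{-2559 + 3814}{4576 - 382} = \frac{1255}{4194}$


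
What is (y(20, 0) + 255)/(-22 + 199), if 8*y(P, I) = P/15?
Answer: 1531/1062 ≈ 1.4416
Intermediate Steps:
y(P, I) = P/120 (y(P, I) = (P/15)/8 = P/120)
(y(20, 0) + 255)/(-22 + 199) = ((1/120)*20 + 255)/(-22 + 199) = (⅙ + 255)/177 = (1531/6)*(1/177) = 1531/1062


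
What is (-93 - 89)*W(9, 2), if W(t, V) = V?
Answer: -364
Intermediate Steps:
(-93 - 89)*W(9, 2) = (-93 - 89)*2 = -182*2 = -364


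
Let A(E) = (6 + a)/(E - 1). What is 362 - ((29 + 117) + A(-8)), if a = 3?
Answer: 217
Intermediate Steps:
A(E) = 9/(-1 + E) (A(E) = (6 + 3)/(E - 1) = 9/(-1 + E))
362 - ((29 + 117) + A(-8)) = 362 - ((29 + 117) + 9/(-1 - 8)) = 362 - (146 + 9/(-9)) = 362 - (146 + 9*(-⅑)) = 362 - (146 - 1) = 362 - 1*145 = 362 - 145 = 217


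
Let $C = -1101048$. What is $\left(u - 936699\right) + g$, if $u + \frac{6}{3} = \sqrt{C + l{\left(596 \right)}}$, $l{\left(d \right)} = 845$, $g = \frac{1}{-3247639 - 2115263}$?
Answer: $- \frac{5023435666303}{5362902} + i \sqrt{1100203} \approx -9.367 \cdot 10^{5} + 1048.9 i$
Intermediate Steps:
$g = - \frac{1}{5362902}$ ($g = \frac{1}{-5362902} = - \frac{1}{5362902} \approx -1.8647 \cdot 10^{-7}$)
$u = -2 + i \sqrt{1100203}$ ($u = -2 + \sqrt{-1101048 + 845} = -2 + \sqrt{-1100203} = -2 + i \sqrt{1100203} \approx -2.0 + 1048.9 i$)
$\left(u - 936699\right) + g = \left(\left(-2 + i \sqrt{1100203}\right) - 936699\right) - \frac{1}{5362902} = \left(-936701 + i \sqrt{1100203}\right) - \frac{1}{5362902} = - \frac{5023435666303}{5362902} + i \sqrt{1100203}$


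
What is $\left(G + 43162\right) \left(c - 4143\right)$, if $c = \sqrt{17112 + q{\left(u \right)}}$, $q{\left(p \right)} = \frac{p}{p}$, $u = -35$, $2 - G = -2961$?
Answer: $-191095875 + 46125 \sqrt{17113} \approx -1.8506 \cdot 10^{8}$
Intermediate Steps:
$G = 2963$ ($G = 2 - -2961 = 2 + 2961 = 2963$)
$q{\left(p \right)} = 1$
$c = \sqrt{17113}$ ($c = \sqrt{17112 + 1} = \sqrt{17113} \approx 130.82$)
$\left(G + 43162\right) \left(c - 4143\right) = \left(2963 + 43162\right) \left(\sqrt{17113} - 4143\right) = 46125 \left(-4143 + \sqrt{17113}\right) = -191095875 + 46125 \sqrt{17113}$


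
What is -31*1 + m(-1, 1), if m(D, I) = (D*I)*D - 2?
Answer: -32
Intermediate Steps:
m(D, I) = -2 + I*D² (m(D, I) = I*D² - 2 = -2 + I*D²)
-31*1 + m(-1, 1) = -31*1 + (-2 + 1*(-1)²) = -31 + (-2 + 1*1) = -31 + (-2 + 1) = -31 - 1 = -32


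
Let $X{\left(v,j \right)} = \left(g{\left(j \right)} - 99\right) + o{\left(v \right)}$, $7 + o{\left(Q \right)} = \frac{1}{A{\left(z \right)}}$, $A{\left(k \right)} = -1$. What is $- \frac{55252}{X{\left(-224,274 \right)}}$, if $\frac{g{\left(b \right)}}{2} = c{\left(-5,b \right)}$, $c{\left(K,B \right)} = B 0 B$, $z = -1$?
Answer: $\frac{55252}{107} \approx 516.37$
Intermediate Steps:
$c{\left(K,B \right)} = 0$ ($c{\left(K,B \right)} = 0 B = 0$)
$g{\left(b \right)} = 0$ ($g{\left(b \right)} = 2 \cdot 0 = 0$)
$o{\left(Q \right)} = -8$ ($o{\left(Q \right)} = -7 + \frac{1}{-1} = -7 - 1 = -8$)
$X{\left(v,j \right)} = -107$ ($X{\left(v,j \right)} = \left(0 - 99\right) - 8 = -99 - 8 = -107$)
$- \frac{55252}{X{\left(-224,274 \right)}} = - \frac{55252}{-107} = \left(-55252\right) \left(- \frac{1}{107}\right) = \frac{55252}{107}$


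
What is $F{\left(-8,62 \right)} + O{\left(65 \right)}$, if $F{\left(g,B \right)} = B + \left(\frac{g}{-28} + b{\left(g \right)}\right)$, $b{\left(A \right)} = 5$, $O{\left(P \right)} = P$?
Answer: $\frac{926}{7} \approx 132.29$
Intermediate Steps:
$F{\left(g,B \right)} = 5 + B - \frac{g}{28}$ ($F{\left(g,B \right)} = B + \left(\frac{g}{-28} + 5\right) = B + \left(g \left(- \frac{1}{28}\right) + 5\right) = B - \left(-5 + \frac{g}{28}\right) = 5 + B - \frac{g}{28}$)
$F{\left(-8,62 \right)} + O{\left(65 \right)} = \left(5 + 62 - - \frac{2}{7}\right) + 65 = \left(5 + 62 + \frac{2}{7}\right) + 65 = \frac{471}{7} + 65 = \frac{926}{7}$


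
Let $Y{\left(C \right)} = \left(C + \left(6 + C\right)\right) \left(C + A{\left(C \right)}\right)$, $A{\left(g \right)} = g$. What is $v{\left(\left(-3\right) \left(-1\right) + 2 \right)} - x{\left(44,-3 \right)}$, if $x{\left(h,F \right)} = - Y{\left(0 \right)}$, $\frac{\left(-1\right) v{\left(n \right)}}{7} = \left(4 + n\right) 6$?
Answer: $-378$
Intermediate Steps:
$v{\left(n \right)} = -168 - 42 n$ ($v{\left(n \right)} = - 7 \left(4 + n\right) 6 = - 7 \left(24 + 6 n\right) = -168 - 42 n$)
$Y{\left(C \right)} = 2 C \left(6 + 2 C\right)$ ($Y{\left(C \right)} = \left(C + \left(6 + C\right)\right) \left(C + C\right) = \left(6 + 2 C\right) 2 C = 2 C \left(6 + 2 C\right)$)
$x{\left(h,F \right)} = 0$ ($x{\left(h,F \right)} = - 4 \cdot 0 \left(3 + 0\right) = - 4 \cdot 0 \cdot 3 = \left(-1\right) 0 = 0$)
$v{\left(\left(-3\right) \left(-1\right) + 2 \right)} - x{\left(44,-3 \right)} = \left(-168 - 42 \left(\left(-3\right) \left(-1\right) + 2\right)\right) - 0 = \left(-168 - 42 \left(3 + 2\right)\right) + 0 = \left(-168 - 210\right) + 0 = -378 + 0 = -378$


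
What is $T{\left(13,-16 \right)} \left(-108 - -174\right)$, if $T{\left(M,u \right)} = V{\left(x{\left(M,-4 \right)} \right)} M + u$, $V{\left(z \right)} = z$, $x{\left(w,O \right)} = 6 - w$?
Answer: $-7062$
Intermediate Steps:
$T{\left(M,u \right)} = u + M \left(6 - M\right)$ ($T{\left(M,u \right)} = \left(6 - M\right) M + u = M \left(6 - M\right) + u = u + M \left(6 - M\right)$)
$T{\left(13,-16 \right)} \left(-108 - -174\right) = \left(-16 - 13 \left(-6 + 13\right)\right) \left(-108 - -174\right) = \left(-16 - 13 \cdot 7\right) \left(-108 + 174\right) = \left(-16 - 91\right) 66 = \left(-107\right) 66 = -7062$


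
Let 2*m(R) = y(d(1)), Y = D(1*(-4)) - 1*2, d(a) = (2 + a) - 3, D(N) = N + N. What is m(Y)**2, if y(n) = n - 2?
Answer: 1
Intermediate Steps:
D(N) = 2*N
d(a) = -1 + a
y(n) = -2 + n
Y = -10 (Y = 2*(1*(-4)) - 1*2 = 2*(-4) - 2 = -8 - 2 = -10)
m(R) = -1 (m(R) = (-2 + (-1 + 1))/2 = (-2 + 0)/2 = (1/2)*(-2) = -1)
m(Y)**2 = (-1)**2 = 1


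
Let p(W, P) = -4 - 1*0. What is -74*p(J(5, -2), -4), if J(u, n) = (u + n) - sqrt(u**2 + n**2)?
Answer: 296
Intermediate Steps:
J(u, n) = n + u - sqrt(n**2 + u**2) (J(u, n) = (n + u) - sqrt(n**2 + u**2) = n + u - sqrt(n**2 + u**2))
p(W, P) = -4 (p(W, P) = -4 + 0 = -4)
-74*p(J(5, -2), -4) = -74*(-4) = 296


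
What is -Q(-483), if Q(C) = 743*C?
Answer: 358869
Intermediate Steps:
-Q(-483) = -743*(-483) = -1*(-358869) = 358869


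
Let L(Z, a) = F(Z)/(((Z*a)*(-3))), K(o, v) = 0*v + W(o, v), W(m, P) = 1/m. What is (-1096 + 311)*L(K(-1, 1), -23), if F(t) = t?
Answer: -785/69 ≈ -11.377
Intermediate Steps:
K(o, v) = 1/o (K(o, v) = 0*v + 1/o = 0 + 1/o = 1/o)
L(Z, a) = -1/(3*a) (L(Z, a) = Z/(((Z*a)*(-3))) = Z/((-3*Z*a)) = Z*(-1/(3*Z*a)) = -1/(3*a))
(-1096 + 311)*L(K(-1, 1), -23) = (-1096 + 311)*(-⅓/(-23)) = -(-785)*(-1)/(3*23) = -785*1/69 = -785/69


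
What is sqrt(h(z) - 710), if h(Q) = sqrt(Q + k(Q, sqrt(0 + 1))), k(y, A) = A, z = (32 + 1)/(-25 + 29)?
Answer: sqrt(-2840 + 2*sqrt(37))/2 ≈ 26.589*I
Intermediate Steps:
z = 33/4 ≈ 8.2500
h(Q) = sqrt(1 + Q) (h(Q) = sqrt(Q + sqrt(0 + 1)) = sqrt(Q + sqrt(1)) = sqrt(Q + 1) = sqrt(1 + Q))
sqrt(h(z) - 710) = sqrt(sqrt(1 + 33/4) - 710) = sqrt(sqrt(37/4) - 710) = sqrt(sqrt(37)/2 - 710) = sqrt(-710 + sqrt(37)/2)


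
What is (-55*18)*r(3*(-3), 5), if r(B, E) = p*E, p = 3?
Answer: -14850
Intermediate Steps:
r(B, E) = 3*E
(-55*18)*r(3*(-3), 5) = (-55*18)*(3*5) = -990*15 = -14850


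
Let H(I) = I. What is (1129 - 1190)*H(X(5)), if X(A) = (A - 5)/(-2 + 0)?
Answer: 0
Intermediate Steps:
X(A) = 5/2 - A/2 (X(A) = (-5 + A)/(-2) = (-5 + A)*(-½) = 5/2 - A/2)
(1129 - 1190)*H(X(5)) = (1129 - 1190)*(5/2 - ½*5) = -61*(5/2 - 5/2) = -61*0 = 0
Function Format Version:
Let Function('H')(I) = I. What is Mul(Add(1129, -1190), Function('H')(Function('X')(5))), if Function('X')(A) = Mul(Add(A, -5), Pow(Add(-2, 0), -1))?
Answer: 0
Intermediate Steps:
Function('X')(A) = Add(Rational(5, 2), Mul(Rational(-1, 2), A)) (Function('X')(A) = Mul(Add(-5, A), Pow(-2, -1)) = Mul(Add(-5, A), Rational(-1, 2)) = Add(Rational(5, 2), Mul(Rational(-1, 2), A)))
Mul(Add(1129, -1190), Function('H')(Function('X')(5))) = Mul(Add(1129, -1190), Add(Rational(5, 2), Mul(Rational(-1, 2), 5))) = Mul(-61, Add(Rational(5, 2), Rational(-5, 2))) = Mul(-61, 0) = 0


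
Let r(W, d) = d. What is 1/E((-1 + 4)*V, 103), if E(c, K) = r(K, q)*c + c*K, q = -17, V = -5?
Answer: -1/1290 ≈ -0.00077519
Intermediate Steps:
E(c, K) = -17*c + K*c (E(c, K) = -17*c + c*K = -17*c + K*c)
1/E((-1 + 4)*V, 103) = 1/(((-1 + 4)*(-5))*(-17 + 103)) = 1/((3*(-5))*86) = 1/(-15*86) = 1/(-1290) = -1/1290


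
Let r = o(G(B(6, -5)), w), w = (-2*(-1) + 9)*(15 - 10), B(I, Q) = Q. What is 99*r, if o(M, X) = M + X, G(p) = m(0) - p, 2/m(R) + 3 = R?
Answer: 5874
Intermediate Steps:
m(R) = 2/(-3 + R)
G(p) = -2/3 - p (G(p) = 2/(-3 + 0) - p = 2/(-3) - p = 2*(-1/3) - p = -2/3 - p)
w = 55 (w = (2 + 9)*5 = 11*5 = 55)
r = 178/3 (r = (-2/3 - 1*(-5)) + 55 = (-2/3 + 5) + 55 = 13/3 + 55 = 178/3 ≈ 59.333)
99*r = 99*(178/3) = 5874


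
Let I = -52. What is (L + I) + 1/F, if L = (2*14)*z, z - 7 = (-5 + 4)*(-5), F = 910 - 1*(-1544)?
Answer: 696937/2454 ≈ 284.00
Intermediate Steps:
F = 2454 (F = 910 + 1544 = 2454)
z = 12 (z = 7 + (-5 + 4)*(-5) = 7 - 1*(-5) = 7 + 5 = 12)
L = 336 (L = (2*14)*12 = 28*12 = 336)
(L + I) + 1/F = (336 - 52) + 1/2454 = 284 + 1/2454 = 696937/2454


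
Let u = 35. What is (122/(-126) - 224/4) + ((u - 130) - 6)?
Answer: -9952/63 ≈ -157.97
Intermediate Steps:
(122/(-126) - 224/4) + ((u - 130) - 6) = (122/(-126) - 224/4) + ((35 - 130) - 6) = (122*(-1/126) - 224*1/4) + (-95 - 6) = (-61/63 - 56) - 101 = -3589/63 - 101 = -9952/63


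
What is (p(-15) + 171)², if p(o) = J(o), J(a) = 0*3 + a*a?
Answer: 156816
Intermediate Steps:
J(a) = a² (J(a) = 0 + a² = a²)
p(o) = o²
(p(-15) + 171)² = ((-15)² + 171)² = (225 + 171)² = 396² = 156816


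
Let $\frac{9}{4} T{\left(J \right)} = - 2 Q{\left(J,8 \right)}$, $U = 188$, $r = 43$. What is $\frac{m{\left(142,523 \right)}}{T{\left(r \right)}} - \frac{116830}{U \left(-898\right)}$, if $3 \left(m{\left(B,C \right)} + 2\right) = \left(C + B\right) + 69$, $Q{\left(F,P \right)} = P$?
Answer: $- \frac{5644289}{168824} \approx -33.433$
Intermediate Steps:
$m{\left(B,C \right)} = 21 + \frac{B}{3} + \frac{C}{3}$ ($m{\left(B,C \right)} = -2 + \frac{\left(C + B\right) + 69}{3} = -2 + \frac{\left(B + C\right) + 69}{3} = -2 + \frac{69 + B + C}{3} = -2 + \left(23 + \frac{B}{3} + \frac{C}{3}\right) = 21 + \frac{B}{3} + \frac{C}{3}$)
$T{\left(J \right)} = - \frac{64}{9}$ ($T{\left(J \right)} = \frac{4 \left(\left(-2\right) 8\right)}{9} = \frac{4}{9} \left(-16\right) = - \frac{64}{9}$)
$\frac{m{\left(142,523 \right)}}{T{\left(r \right)}} - \frac{116830}{U \left(-898\right)} = \frac{21 + \frac{1}{3} \cdot 142 + \frac{1}{3} \cdot 523}{- \frac{64}{9}} - \frac{116830}{188 \left(-898\right)} = \left(21 + \frac{142}{3} + \frac{523}{3}\right) \left(- \frac{9}{64}\right) - \frac{116830}{-168824} = \frac{728}{3} \left(- \frac{9}{64}\right) - - \frac{58415}{84412} = - \frac{273}{8} + \frac{58415}{84412} = - \frac{5644289}{168824}$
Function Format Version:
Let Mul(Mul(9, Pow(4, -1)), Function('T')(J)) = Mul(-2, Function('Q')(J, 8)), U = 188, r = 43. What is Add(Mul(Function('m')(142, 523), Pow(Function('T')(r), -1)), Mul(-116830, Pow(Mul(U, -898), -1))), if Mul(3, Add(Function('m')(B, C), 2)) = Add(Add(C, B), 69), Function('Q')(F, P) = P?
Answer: Rational(-5644289, 168824) ≈ -33.433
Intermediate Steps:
Function('m')(B, C) = Add(21, Mul(Rational(1, 3), B), Mul(Rational(1, 3), C)) (Function('m')(B, C) = Add(-2, Mul(Rational(1, 3), Add(Add(C, B), 69))) = Add(-2, Mul(Rational(1, 3), Add(Add(B, C), 69))) = Add(-2, Mul(Rational(1, 3), Add(69, B, C))) = Add(-2, Add(23, Mul(Rational(1, 3), B), Mul(Rational(1, 3), C))) = Add(21, Mul(Rational(1, 3), B), Mul(Rational(1, 3), C)))
Function('T')(J) = Rational(-64, 9) (Function('T')(J) = Mul(Rational(4, 9), Mul(-2, 8)) = Mul(Rational(4, 9), -16) = Rational(-64, 9))
Add(Mul(Function('m')(142, 523), Pow(Function('T')(r), -1)), Mul(-116830, Pow(Mul(U, -898), -1))) = Add(Mul(Add(21, Mul(Rational(1, 3), 142), Mul(Rational(1, 3), 523)), Pow(Rational(-64, 9), -1)), Mul(-116830, Pow(Mul(188, -898), -1))) = Add(Mul(Add(21, Rational(142, 3), Rational(523, 3)), Rational(-9, 64)), Mul(-116830, Pow(-168824, -1))) = Add(Mul(Rational(728, 3), Rational(-9, 64)), Mul(-116830, Rational(-1, 168824))) = Add(Rational(-273, 8), Rational(58415, 84412)) = Rational(-5644289, 168824)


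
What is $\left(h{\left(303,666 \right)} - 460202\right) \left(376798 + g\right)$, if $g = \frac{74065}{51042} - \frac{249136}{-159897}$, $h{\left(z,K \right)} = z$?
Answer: $- \frac{471434397015842348077}{2720487558} \approx -1.7329 \cdot 10^{11}$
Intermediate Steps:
$g = \frac{8186390339}{2720487558}$ ($g = 74065 \cdot \frac{1}{51042} - - \frac{249136}{159897} = \frac{74065}{51042} + \frac{249136}{159897} = \frac{8186390339}{2720487558} \approx 3.0092$)
$\left(h{\left(303,666 \right)} - 460202\right) \left(376798 + g\right) = \left(303 - 460202\right) \left(376798 + \frac{8186390339}{2720487558}\right) = \left(-459899\right) \frac{1025082457269623}{2720487558} = - \frac{471434397015842348077}{2720487558}$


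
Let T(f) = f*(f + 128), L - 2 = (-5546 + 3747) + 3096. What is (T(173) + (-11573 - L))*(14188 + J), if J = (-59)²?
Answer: 692642469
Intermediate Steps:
J = 3481
L = 1299 (L = 2 + ((-5546 + 3747) + 3096) = 2 + (-1799 + 3096) = 2 + 1297 = 1299)
T(f) = f*(128 + f)
(T(173) + (-11573 - L))*(14188 + J) = (173*(128 + 173) + (-11573 - 1*1299))*(14188 + 3481) = (173*301 + (-11573 - 1299))*17669 = (52073 - 12872)*17669 = 39201*17669 = 692642469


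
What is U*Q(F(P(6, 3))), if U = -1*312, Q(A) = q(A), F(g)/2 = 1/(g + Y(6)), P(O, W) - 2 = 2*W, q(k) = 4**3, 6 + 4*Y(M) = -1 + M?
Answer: -19968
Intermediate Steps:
Y(M) = -7/4 + M/4 (Y(M) = -3/2 + (-1 + M)/4 = -3/2 + (-1/4 + M/4) = -7/4 + M/4)
q(k) = 64
P(O, W) = 2 + 2*W
F(g) = 2/(-1/4 + g) (F(g) = 2/(g + (-7/4 + (1/4)*6)) = 2/(g + (-7/4 + 3/2)) = 2/(g - 1/4) = 2/(-1/4 + g))
Q(A) = 64
U = -312
U*Q(F(P(6, 3))) = -312*64 = -19968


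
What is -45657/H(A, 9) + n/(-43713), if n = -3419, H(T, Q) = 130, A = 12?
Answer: -1995359971/5682690 ≈ -351.13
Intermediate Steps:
-45657/H(A, 9) + n/(-43713) = -45657/130 - 3419/(-43713) = -45657*1/130 - 3419*(-1/43713) = -45657/130 + 3419/43713 = -1995359971/5682690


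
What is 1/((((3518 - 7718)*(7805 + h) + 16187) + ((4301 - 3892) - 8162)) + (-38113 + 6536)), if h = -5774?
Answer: -1/8553343 ≈ -1.1691e-7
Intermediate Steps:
1/((((3518 - 7718)*(7805 + h) + 16187) + ((4301 - 3892) - 8162)) + (-38113 + 6536)) = 1/((((3518 - 7718)*(7805 - 5774) + 16187) + ((4301 - 3892) - 8162)) + (-38113 + 6536)) = 1/(((-4200*2031 + 16187) + (409 - 8162)) - 31577) = 1/(((-8530200 + 16187) - 7753) - 31577) = 1/((-8514013 - 7753) - 31577) = 1/(-8521766 - 31577) = 1/(-8553343) = -1/8553343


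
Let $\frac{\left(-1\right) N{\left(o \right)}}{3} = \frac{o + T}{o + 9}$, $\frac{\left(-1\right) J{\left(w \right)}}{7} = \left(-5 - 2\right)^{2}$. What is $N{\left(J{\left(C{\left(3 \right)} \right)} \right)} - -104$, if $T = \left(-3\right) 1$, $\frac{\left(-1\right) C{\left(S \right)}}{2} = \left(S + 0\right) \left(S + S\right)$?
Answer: $\frac{16849}{167} \approx 100.89$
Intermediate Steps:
$C{\left(S \right)} = - 4 S^{2}$ ($C{\left(S \right)} = - 2 \left(S + 0\right) \left(S + S\right) = - 2 S 2 S = - 2 \cdot 2 S^{2} = - 4 S^{2}$)
$J{\left(w \right)} = -343$ ($J{\left(w \right)} = - 7 \left(-5 - 2\right)^{2} = - 7 \left(-7\right)^{2} = \left(-7\right) 49 = -343$)
$T = -3$
$N{\left(o \right)} = - \frac{3 \left(-3 + o\right)}{9 + o}$ ($N{\left(o \right)} = - 3 \frac{o - 3}{o + 9} = - 3 \frac{-3 + o}{9 + o} = - \frac{3 \left(-3 + o\right)}{9 + o}$)
$N{\left(J{\left(C{\left(3 \right)} \right)} \right)} - -104 = \frac{3 \left(3 - -343\right)}{9 - 343} - -104 = \frac{3 \left(3 + 343\right)}{-334} + 104 = 3 \left(- \frac{1}{334}\right) 346 + 104 = - \frac{519}{167} + 104 = \frac{16849}{167}$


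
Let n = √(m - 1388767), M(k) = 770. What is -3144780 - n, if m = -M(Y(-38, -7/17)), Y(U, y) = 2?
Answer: -3144780 - 3*I*√154393 ≈ -3.1448e+6 - 1178.8*I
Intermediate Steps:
m = -770 (m = -1*770 = -770)
n = 3*I*√154393 (n = √(-770 - 1388767) = √(-1389537) = 3*I*√154393 ≈ 1178.8*I)
-3144780 - n = -3144780 - 3*I*√154393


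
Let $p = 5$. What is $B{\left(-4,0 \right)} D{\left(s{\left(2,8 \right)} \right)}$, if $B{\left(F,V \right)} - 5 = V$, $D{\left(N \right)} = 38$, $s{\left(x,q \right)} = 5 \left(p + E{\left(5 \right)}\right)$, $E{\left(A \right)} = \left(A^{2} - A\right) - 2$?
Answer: $190$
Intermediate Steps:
$E{\left(A \right)} = -2 + A^{2} - A$
$s{\left(x,q \right)} = 115$ ($s{\left(x,q \right)} = 5 \left(5 - \left(7 - 25\right)\right) = 5 \left(5 - -18\right) = 5 \left(5 + 18\right) = 5 \cdot 23 = 115$)
$B{\left(F,V \right)} = 5 + V$
$B{\left(-4,0 \right)} D{\left(s{\left(2,8 \right)} \right)} = \left(5 + 0\right) 38 = 5 \cdot 38 = 190$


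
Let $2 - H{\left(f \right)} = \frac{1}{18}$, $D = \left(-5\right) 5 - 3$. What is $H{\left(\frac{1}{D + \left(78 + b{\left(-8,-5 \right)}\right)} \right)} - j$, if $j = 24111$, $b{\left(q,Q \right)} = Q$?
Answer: $- \frac{433963}{18} \approx -24109.0$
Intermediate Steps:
$D = -28$ ($D = -25 - 3 = -28$)
$H{\left(f \right)} = \frac{35}{18}$ ($H{\left(f \right)} = 2 - \frac{1}{18} = \frac{35}{18}$)
$H{\left(\frac{1}{D + \left(78 + b{\left(-8,-5 \right)}\right)} \right)} - j = \frac{35}{18} - 24111 = - \frac{433963}{18}$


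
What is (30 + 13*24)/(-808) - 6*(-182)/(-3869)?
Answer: -1102767/1563076 ≈ -0.70551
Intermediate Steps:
(30 + 13*24)/(-808) - 6*(-182)/(-3869) = (30 + 312)*(-1/808) + 1092*(-1/3869) = 342*(-1/808) - 1092/3869 = -171/404 - 1092/3869 = -1102767/1563076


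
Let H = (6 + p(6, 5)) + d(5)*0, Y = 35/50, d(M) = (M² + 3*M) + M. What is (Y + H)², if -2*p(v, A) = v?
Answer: 1369/100 ≈ 13.690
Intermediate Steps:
d(M) = M² + 4*M
p(v, A) = -v/2
Y = 7/10 (Y = 35*(1/50) = 7/10 ≈ 0.70000)
H = 3 (H = (6 - ½*6) + (5*(4 + 5))*0 = (6 - 3) + (5*9)*0 = 3 + 45*0 = 3 + 0 = 3)
(Y + H)² = (7/10 + 3)² = (37/10)² = 1369/100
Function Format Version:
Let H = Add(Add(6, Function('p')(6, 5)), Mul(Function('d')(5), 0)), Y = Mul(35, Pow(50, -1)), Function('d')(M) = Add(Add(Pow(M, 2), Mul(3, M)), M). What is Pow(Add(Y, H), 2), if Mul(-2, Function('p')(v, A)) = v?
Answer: Rational(1369, 100) ≈ 13.690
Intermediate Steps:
Function('d')(M) = Add(Pow(M, 2), Mul(4, M))
Function('p')(v, A) = Mul(Rational(-1, 2), v)
Y = Rational(7, 10) (Y = Mul(35, Rational(1, 50)) = Rational(7, 10) ≈ 0.70000)
H = 3 (H = Add(Add(6, Mul(Rational(-1, 2), 6)), Mul(Mul(5, Add(4, 5)), 0)) = Add(Add(6, -3), Mul(Mul(5, 9), 0)) = Add(3, Mul(45, 0)) = Add(3, 0) = 3)
Pow(Add(Y, H), 2) = Pow(Add(Rational(7, 10), 3), 2) = Pow(Rational(37, 10), 2) = Rational(1369, 100)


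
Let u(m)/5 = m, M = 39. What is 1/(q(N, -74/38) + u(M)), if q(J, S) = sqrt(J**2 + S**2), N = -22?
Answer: 70395/13550932 - 19*sqrt(176093)/13550932 ≈ 0.0046065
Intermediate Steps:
u(m) = 5*m
1/(q(N, -74/38) + u(M)) = 1/(sqrt((-22)**2 + (-74/38)**2) + 5*39) = 1/(sqrt(484 + (-74*1/38)**2) + 195) = 1/(sqrt(484 + (-37/19)**2) + 195) = 1/(sqrt(484 + 1369/361) + 195) = 1/(sqrt(176093/361) + 195) = 1/(sqrt(176093)/19 + 195) = 1/(195 + sqrt(176093)/19)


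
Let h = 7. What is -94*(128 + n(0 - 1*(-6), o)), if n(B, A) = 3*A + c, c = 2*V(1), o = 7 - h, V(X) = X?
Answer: -12220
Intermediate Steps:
o = 0 (o = 7 - 1*7 = 7 - 7 = 0)
c = 2 (c = 2*1 = 2)
n(B, A) = 2 + 3*A (n(B, A) = 3*A + 2 = 2 + 3*A)
-94*(128 + n(0 - 1*(-6), o)) = -94*(128 + (2 + 3*0)) = -94*(128 + (2 + 0)) = -94*(128 + 2) = -94*130 = -12220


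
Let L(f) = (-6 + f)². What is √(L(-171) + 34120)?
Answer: √65449 ≈ 255.83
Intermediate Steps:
√(L(-171) + 34120) = √((-6 - 171)² + 34120) = √((-177)² + 34120) = √(31329 + 34120) = √65449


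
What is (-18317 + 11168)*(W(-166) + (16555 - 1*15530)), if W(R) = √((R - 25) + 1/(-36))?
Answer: -7327725 - 54809*I*√13/2 ≈ -7.3277e+6 - 98808.0*I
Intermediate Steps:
W(R) = √(-901/36 + R) (W(R) = √((-25 + R) - 1/36) = √(-901/36 + R))
(-18317 + 11168)*(W(-166) + (16555 - 1*15530)) = (-18317 + 11168)*(√(-901 + 36*(-166))/6 + (16555 - 1*15530)) = -7149*(√(-901 - 5976)/6 + (16555 - 15530)) = -7149*(√(-6877)/6 + 1025) = -7149*((23*I*√13)/6 + 1025) = -7149*(23*I*√13/6 + 1025) = -7149*(1025 + 23*I*√13/6) = -7327725 - 54809*I*√13/2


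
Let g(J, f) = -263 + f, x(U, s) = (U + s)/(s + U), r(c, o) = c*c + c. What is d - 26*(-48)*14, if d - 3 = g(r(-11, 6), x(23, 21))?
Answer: 17213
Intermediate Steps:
r(c, o) = c + c² (r(c, o) = c² + c = c + c²)
x(U, s) = 1 (x(U, s) = (U + s)/(U + s) = 1)
d = -259 (d = 3 + (-263 + 1) = 3 - 262 = -259)
d - 26*(-48)*14 = -259 - 26*(-48)*14 = -259 + 1248*14 = -259 + 17472 = 17213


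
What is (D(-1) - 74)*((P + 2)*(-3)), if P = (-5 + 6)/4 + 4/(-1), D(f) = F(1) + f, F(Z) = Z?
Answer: -777/2 ≈ -388.50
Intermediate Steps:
D(f) = 1 + f
P = -15/4 (P = 1*(¼) + 4*(-1) = ¼ - 4 = -15/4 ≈ -3.7500)
(D(-1) - 74)*((P + 2)*(-3)) = ((1 - 1) - 74)*((-15/4 + 2)*(-3)) = (0 - 74)*(-7/4*(-3)) = -74*21/4 = -777/2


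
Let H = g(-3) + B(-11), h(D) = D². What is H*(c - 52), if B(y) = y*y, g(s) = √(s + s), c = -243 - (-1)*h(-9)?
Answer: -25894 - 214*I*√6 ≈ -25894.0 - 524.19*I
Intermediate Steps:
c = -162 (c = -243 - (-1)*(-9)² = -243 - (-1)*81 = -243 - 1*(-81) = -243 + 81 = -162)
g(s) = √2*√s (g(s) = √(2*s) = √2*√s)
B(y) = y²
H = 121 + I*√6 (H = √2*√(-3) + (-11)² = √2*(I*√3) + 121 = I*√6 + 121 = 121 + I*√6 ≈ 121.0 + 2.4495*I)
H*(c - 52) = (121 + I*√6)*(-162 - 52) = (121 + I*√6)*(-214) = -25894 - 214*I*√6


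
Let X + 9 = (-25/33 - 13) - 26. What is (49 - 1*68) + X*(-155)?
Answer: 248768/33 ≈ 7538.4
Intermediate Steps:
X = -1609/33 (X = -9 + ((-25/33 - 13) - 26) = -9 + (-454/33 - 26) = -9 - 1312/33 = -1609/33 ≈ -48.758)
(49 - 1*68) + X*(-155) = (49 - 1*68) - 1609/33*(-155) = (49 - 68) + 249395/33 = -19 + 249395/33 = 248768/33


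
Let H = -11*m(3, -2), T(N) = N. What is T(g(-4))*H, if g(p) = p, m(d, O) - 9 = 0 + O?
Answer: 308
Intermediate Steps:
m(d, O) = 9 + O (m(d, O) = 9 + (0 + O) = 9 + O)
H = -77 (H = -11*(9 - 2) = -11*7 = -77)
T(g(-4))*H = -4*(-77) = 308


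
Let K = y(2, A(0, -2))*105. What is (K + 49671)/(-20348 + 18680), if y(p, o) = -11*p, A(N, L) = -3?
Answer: -15787/556 ≈ -28.394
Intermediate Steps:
K = -2310 (K = -11*2*105 = -22*105 = -2310)
(K + 49671)/(-20348 + 18680) = (-2310 + 49671)/(-20348 + 18680) = 47361/(-1668) = 47361*(-1/1668) = -15787/556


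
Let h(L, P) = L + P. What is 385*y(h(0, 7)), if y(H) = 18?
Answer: 6930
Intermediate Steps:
385*y(h(0, 7)) = 385*18 = 6930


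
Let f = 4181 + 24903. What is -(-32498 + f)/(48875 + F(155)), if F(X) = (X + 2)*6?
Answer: 3414/49817 ≈ 0.068531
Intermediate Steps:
F(X) = 12 + 6*X (F(X) = (2 + X)*6 = 12 + 6*X)
f = 29084
-(-32498 + f)/(48875 + F(155)) = -(-32498 + 29084)/(48875 + (12 + 6*155)) = -(-3414)/(48875 + (12 + 930)) = -(-3414)/(48875 + 942) = -(-3414)/49817 = -1*(-3414/49817) = 3414/49817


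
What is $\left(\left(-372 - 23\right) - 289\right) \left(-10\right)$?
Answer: $6840$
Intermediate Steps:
$\left(\left(-372 - 23\right) - 289\right) \left(-10\right) = \left(-395 - 289\right) \left(-10\right) = \left(-684\right) \left(-10\right) = 6840$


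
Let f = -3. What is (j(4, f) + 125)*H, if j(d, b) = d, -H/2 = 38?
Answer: -9804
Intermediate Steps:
H = -76 (H = -2*38 = -76)
(j(4, f) + 125)*H = (4 + 125)*(-76) = 129*(-76) = -9804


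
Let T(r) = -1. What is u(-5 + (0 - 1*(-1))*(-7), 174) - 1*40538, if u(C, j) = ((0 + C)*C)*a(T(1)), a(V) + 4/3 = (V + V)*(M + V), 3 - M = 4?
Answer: -40154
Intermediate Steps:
M = -1 (M = 3 - 1*4 = 3 - 4 = -1)
a(V) = -4/3 + 2*V*(-1 + V) (a(V) = -4/3 + (V + V)*(-1 + V) = -4/3 + (2*V)*(-1 + V) = -4/3 + 2*V*(-1 + V))
u(C, j) = 8*C²/3 (u(C, j) = ((0 + C)*C)*(-4/3 - 2*(-1) + 2*(-1)²) = (C*C)*(-4/3 + 2 + 2*1) = C²*(-4/3 + 2 + 2) = C²*(8/3) = 8*C²/3)
u(-5 + (0 - 1*(-1))*(-7), 174) - 1*40538 = 8*(-5 + (0 - 1*(-1))*(-7))²/3 - 1*40538 = 8*(-5 + (0 + 1)*(-7))²/3 - 40538 = 8*(-5 + 1*(-7))²/3 - 40538 = 8*(-5 - 7)²/3 - 40538 = (8/3)*(-12)² - 40538 = (8/3)*144 - 40538 = 384 - 40538 = -40154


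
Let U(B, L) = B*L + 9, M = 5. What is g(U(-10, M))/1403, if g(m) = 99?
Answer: 99/1403 ≈ 0.070563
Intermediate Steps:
U(B, L) = 9 + B*L
g(U(-10, M))/1403 = 99/1403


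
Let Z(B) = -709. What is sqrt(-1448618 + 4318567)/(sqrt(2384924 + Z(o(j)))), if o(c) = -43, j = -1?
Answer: sqrt(6842575455035)/2384215 ≈ 1.0971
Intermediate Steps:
sqrt(-1448618 + 4318567)/(sqrt(2384924 + Z(o(j)))) = sqrt(-1448618 + 4318567)/(sqrt(2384924 - 709)) = sqrt(2869949)/(sqrt(2384215)) = sqrt(2869949)*(sqrt(2384215)/2384215) = sqrt(6842575455035)/2384215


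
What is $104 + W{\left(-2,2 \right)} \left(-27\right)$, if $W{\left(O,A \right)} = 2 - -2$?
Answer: $-4$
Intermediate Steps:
$W{\left(O,A \right)} = 4$ ($W{\left(O,A \right)} = 2 + 2 = 4$)
$104 + W{\left(-2,2 \right)} \left(-27\right) = 104 + 4 \left(-27\right) = 104 - 108 = -4$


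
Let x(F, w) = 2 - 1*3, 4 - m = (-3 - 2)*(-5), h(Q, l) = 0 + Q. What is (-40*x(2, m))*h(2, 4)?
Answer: 80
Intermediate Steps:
h(Q, l) = Q
m = -21 (m = 4 - (-3 - 2)*(-5) = 4 - (-5)*(-5) = 4 - 1*25 = 4 - 25 = -21)
x(F, w) = -1 (x(F, w) = 2 - 3 = -1)
(-40*x(2, m))*h(2, 4) = -40*(-1)*2 = 40*2 = 80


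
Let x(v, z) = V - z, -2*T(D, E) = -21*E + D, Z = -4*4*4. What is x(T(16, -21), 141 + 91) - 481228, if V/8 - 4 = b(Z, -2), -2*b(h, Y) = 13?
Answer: -481480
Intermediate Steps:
Z = -64 (Z = -16*4 = -64)
b(h, Y) = -13/2 (b(h, Y) = -½*13 = -13/2)
V = -20 (V = 32 + 8*(-13/2) = 32 - 52 = -20)
T(D, E) = -D/2 + 21*E/2 (T(D, E) = -(-21*E + D)/2 = -(D - 21*E)/2 = -D/2 + 21*E/2)
x(v, z) = -20 - z
x(T(16, -21), 141 + 91) - 481228 = (-20 - (141 + 91)) - 481228 = (-20 - 1*232) - 481228 = (-20 - 232) - 481228 = -252 - 481228 = -481480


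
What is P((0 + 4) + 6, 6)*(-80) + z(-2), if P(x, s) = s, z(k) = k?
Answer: -482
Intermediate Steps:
P((0 + 4) + 6, 6)*(-80) + z(-2) = 6*(-80) - 2 = -480 - 2 = -482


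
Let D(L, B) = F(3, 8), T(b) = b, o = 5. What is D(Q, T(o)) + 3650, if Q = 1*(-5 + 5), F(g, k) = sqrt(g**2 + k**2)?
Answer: 3650 + sqrt(73) ≈ 3658.5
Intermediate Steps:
Q = 0 (Q = 1*0 = 0)
D(L, B) = sqrt(73) (D(L, B) = sqrt(3**2 + 8**2) = sqrt(9 + 64) = sqrt(73))
D(Q, T(o)) + 3650 = sqrt(73) + 3650 = 3650 + sqrt(73)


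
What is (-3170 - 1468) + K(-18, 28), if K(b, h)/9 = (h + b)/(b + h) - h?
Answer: -4881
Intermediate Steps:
K(b, h) = 9 - 9*h (K(b, h) = 9*((h + b)/(b + h) - h) = 9*((b + h)/(b + h) - h) = 9*(1 - h) = 9 - 9*h)
(-3170 - 1468) + K(-18, 28) = (-3170 - 1468) + (9 - 9*28) = -4638 + (9 - 252) = -4638 - 243 = -4881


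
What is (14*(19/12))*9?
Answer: 399/2 ≈ 199.50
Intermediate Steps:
(14*(19/12))*9 = (133/6)*9 = 399/2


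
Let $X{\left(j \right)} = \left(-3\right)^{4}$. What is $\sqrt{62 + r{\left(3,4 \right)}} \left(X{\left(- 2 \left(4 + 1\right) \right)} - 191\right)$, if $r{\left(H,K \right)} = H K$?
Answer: $- 110 \sqrt{74} \approx -946.26$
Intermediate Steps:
$X{\left(j \right)} = 81$
$\sqrt{62 + r{\left(3,4 \right)}} \left(X{\left(- 2 \left(4 + 1\right) \right)} - 191\right) = \sqrt{62 + 3 \cdot 4} \left(81 - 191\right) = \sqrt{62 + 12} \left(-110\right) = \sqrt{74} \left(-110\right) = - 110 \sqrt{74}$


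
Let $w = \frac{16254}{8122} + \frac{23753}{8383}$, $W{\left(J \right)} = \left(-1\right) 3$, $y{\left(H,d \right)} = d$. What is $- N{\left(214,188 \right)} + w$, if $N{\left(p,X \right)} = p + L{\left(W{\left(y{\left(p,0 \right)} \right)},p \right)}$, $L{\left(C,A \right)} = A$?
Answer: $- \frac{14405969790}{34043363} \approx -423.17$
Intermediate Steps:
$W{\left(J \right)} = -3$
$N{\left(p,X \right)} = 2 p$ ($N{\left(p,X \right)} = p + p = 2 p$)
$w = \frac{164589574}{34043363}$ ($w = 16254 \cdot \frac{1}{8122} + 23753 \cdot \frac{1}{8383} = \frac{8127}{4061} + \frac{23753}{8383} = \frac{164589574}{34043363} \approx 4.8347$)
$- N{\left(214,188 \right)} + w = - 2 \cdot 214 + \frac{164589574}{34043363} = \left(-1\right) 428 + \frac{164589574}{34043363} = -428 + \frac{164589574}{34043363} = - \frac{14405969790}{34043363}$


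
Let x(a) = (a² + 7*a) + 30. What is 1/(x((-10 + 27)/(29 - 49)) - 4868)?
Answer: -400/1937291 ≈ -0.00020647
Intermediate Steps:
x(a) = 30 + a² + 7*a
1/(x((-10 + 27)/(29 - 49)) - 4868) = 1/((30 + ((-10 + 27)/(29 - 49))² + 7*((-10 + 27)/(29 - 49))) - 4868) = 1/((30 + (17/(-20))² + 7*(17/(-20))) - 4868) = 1/((30 + (17*(-1/20))² + 7*(17*(-1/20))) - 4868) = 1/((30 + (-17/20)² + 7*(-17/20)) - 4868) = 1/((30 + 289/400 - 119/20) - 4868) = 1/(9909/400 - 4868) = 1/(-1937291/400) = -400/1937291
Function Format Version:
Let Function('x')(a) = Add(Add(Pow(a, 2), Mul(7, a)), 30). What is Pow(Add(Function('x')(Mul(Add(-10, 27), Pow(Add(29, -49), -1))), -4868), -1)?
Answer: Rational(-400, 1937291) ≈ -0.00020647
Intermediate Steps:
Function('x')(a) = Add(30, Pow(a, 2), Mul(7, a))
Pow(Add(Function('x')(Mul(Add(-10, 27), Pow(Add(29, -49), -1))), -4868), -1) = Pow(Add(Add(30, Pow(Mul(Add(-10, 27), Pow(Add(29, -49), -1)), 2), Mul(7, Mul(Add(-10, 27), Pow(Add(29, -49), -1)))), -4868), -1) = Pow(Add(Add(30, Pow(Mul(17, Pow(-20, -1)), 2), Mul(7, Mul(17, Pow(-20, -1)))), -4868), -1) = Pow(Add(Add(30, Pow(Mul(17, Rational(-1, 20)), 2), Mul(7, Mul(17, Rational(-1, 20)))), -4868), -1) = Pow(Add(Add(30, Pow(Rational(-17, 20), 2), Mul(7, Rational(-17, 20))), -4868), -1) = Pow(Add(Add(30, Rational(289, 400), Rational(-119, 20)), -4868), -1) = Pow(Add(Rational(9909, 400), -4868), -1) = Pow(Rational(-1937291, 400), -1) = Rational(-400, 1937291)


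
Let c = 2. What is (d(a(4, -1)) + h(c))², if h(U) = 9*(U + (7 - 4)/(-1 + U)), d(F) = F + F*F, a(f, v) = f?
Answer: 4225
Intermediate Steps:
d(F) = F + F²
h(U) = 9*U + 27/(-1 + U) (h(U) = 9*(U + 3/(-1 + U)) = 9*U + 27/(-1 + U))
(d(a(4, -1)) + h(c))² = (4*(1 + 4) + 9*(3 + 2² - 1*2)/(-1 + 2))² = (4*5 + 9*(3 + 4 - 2)/1)² = (20 + 9*1*5)² = (20 + 45)² = 65² = 4225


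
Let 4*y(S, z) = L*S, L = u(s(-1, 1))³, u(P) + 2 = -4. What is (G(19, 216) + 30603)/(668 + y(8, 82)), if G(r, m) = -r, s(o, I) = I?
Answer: 7646/59 ≈ 129.59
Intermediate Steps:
u(P) = -6 (u(P) = -2 - 4 = -6)
L = -216 (L = (-6)³ = -216)
y(S, z) = -54*S (y(S, z) = (-216*S)/4 = -54*S)
(G(19, 216) + 30603)/(668 + y(8, 82)) = (-1*19 + 30603)/(668 - 54*8) = (-19 + 30603)/(668 - 432) = 30584/236 = 30584*(1/236) = 7646/59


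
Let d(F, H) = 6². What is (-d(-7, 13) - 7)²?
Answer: 1849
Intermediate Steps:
d(F, H) = 36
(-d(-7, 13) - 7)² = (-1*36 - 7)² = (-36 - 7)² = (-43)² = 1849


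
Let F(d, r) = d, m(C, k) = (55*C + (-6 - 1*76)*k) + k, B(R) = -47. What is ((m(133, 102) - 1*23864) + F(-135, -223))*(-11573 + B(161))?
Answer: 289872520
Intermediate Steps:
m(C, k) = -81*k + 55*C (m(C, k) = (55*C + (-6 - 76)*k) + k = (55*C - 82*k) + k = (-82*k + 55*C) + k = -81*k + 55*C)
((m(133, 102) - 1*23864) + F(-135, -223))*(-11573 + B(161)) = (((-81*102 + 55*133) - 1*23864) - 135)*(-11573 - 47) = (((-8262 + 7315) - 23864) - 135)*(-11620) = ((-947 - 23864) - 135)*(-11620) = (-24811 - 135)*(-11620) = -24946*(-11620) = 289872520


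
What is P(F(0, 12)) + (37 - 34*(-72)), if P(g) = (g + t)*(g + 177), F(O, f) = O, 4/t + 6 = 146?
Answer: 87152/35 ≈ 2490.1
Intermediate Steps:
t = 1/35 (t = 4/(-6 + 146) = 4/140 = 4*(1/140) = 1/35 ≈ 0.028571)
P(g) = (177 + g)*(1/35 + g) (P(g) = (g + 1/35)*(g + 177) = (1/35 + g)*(177 + g) = (177 + g)*(1/35 + g))
P(F(0, 12)) + (37 - 34*(-72)) = (177/35 + 0**2 + (6196/35)*0) + (37 - 34*(-72)) = (177/35 + 0 + 0) + (37 + 2448) = 177/35 + 2485 = 87152/35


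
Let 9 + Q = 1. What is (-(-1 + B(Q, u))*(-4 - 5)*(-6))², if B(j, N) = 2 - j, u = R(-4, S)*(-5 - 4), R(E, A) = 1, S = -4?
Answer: 236196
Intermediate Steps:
Q = -8 (Q = -9 + 1 = -8)
u = -9 (u = 1*(-5 - 4) = 1*(-9) = -9)
(-(-1 + B(Q, u))*(-4 - 5)*(-6))² = (-(-1 + (2 - 1*(-8)))*(-4 - 5)*(-6))² = (-(-1 + (2 + 8))*(-9)*(-6))² = (-(-1 + 10)*(-9)*(-6))² = (-9*(-9)*(-6))² = (-1*(-81)*(-6))² = (81*(-6))² = (-486)² = 236196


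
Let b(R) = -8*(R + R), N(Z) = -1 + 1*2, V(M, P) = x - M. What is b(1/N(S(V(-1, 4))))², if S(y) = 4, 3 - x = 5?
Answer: 256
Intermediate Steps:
x = -2 (x = 3 - 1*5 = 3 - 5 = -2)
V(M, P) = -2 - M
N(Z) = 1 (N(Z) = -1 + 2 = 1)
b(R) = -16*R
b(1/N(S(V(-1, 4))))² = (-16/1)² = (-16*1)² = (-16)² = 256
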